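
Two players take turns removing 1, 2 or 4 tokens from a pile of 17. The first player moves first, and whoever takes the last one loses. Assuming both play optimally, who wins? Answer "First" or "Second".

Mark each pile size as W (mover wins) or L (mover loses):
i:   0  1  2  3  4  5  6  7  8  9 10 11 12 13 14 15 16 17
     W  L  W  W  L  W  W  L  W  W  L  W  W  L  W  W  L  W
Position 17 is W, so the first player wins.

First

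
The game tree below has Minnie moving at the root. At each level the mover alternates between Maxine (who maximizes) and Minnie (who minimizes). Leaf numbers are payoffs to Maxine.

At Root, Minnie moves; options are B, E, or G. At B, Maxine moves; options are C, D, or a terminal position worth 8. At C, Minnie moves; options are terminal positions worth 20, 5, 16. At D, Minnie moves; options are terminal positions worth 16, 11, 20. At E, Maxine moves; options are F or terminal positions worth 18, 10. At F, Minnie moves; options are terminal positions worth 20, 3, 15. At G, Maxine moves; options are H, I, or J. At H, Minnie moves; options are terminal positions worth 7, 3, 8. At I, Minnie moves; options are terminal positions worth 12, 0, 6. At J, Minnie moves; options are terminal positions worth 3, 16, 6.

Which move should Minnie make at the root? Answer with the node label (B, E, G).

G

C (Minnie): min(20, 5, 16) = 5
D (Minnie): min(16, 11, 20) = 11
B (Maxine): max(5, 11, 8) = 11
F (Minnie): min(20, 3, 15) = 3
E (Maxine): max(3, 18, 10) = 18
H (Minnie): min(7, 3, 8) = 3
I (Minnie): min(12, 0, 6) = 0
J (Minnie): min(3, 16, 6) = 3
G (Maxine): max(3, 0, 3) = 3
Root (Minnie): min(11, 18, 3) = 3
Minnie picks the child with the lowest value: G (value 3).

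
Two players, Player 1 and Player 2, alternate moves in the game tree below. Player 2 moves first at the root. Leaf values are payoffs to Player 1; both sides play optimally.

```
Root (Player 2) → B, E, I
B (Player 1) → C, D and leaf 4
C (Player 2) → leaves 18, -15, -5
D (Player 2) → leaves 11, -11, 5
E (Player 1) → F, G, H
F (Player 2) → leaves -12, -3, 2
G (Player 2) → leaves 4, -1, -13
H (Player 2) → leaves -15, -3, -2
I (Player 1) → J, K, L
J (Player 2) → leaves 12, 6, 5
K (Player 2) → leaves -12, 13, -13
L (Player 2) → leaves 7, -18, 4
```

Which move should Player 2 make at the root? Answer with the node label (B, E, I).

C (Player 2): min(18, -15, -5) = -15
D (Player 2): min(11, -11, 5) = -11
B (Player 1): max(-15, -11, 4) = 4
F (Player 2): min(-12, -3, 2) = -12
G (Player 2): min(4, -1, -13) = -13
H (Player 2): min(-15, -3, -2) = -15
E (Player 1): max(-12, -13, -15) = -12
J (Player 2): min(12, 6, 5) = 5
K (Player 2): min(-12, 13, -13) = -13
L (Player 2): min(7, -18, 4) = -18
I (Player 1): max(5, -13, -18) = 5
Root (Player 2): min(4, -12, 5) = -12
Player 2 picks the child with the lowest value: E (value -12).

E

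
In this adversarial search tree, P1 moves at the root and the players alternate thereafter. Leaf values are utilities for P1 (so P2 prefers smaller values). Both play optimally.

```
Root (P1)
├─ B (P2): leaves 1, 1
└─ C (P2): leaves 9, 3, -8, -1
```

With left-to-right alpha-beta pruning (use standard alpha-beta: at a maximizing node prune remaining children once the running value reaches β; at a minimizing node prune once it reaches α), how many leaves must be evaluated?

5

B [α=-∞,β=+∞]: v=1
C [α=1,β=+∞]: v=-8 after child 3 ≤ α → α-cutoff, skip 1
Root [α=-∞,β=+∞]: v=1
Leaves evaluated: 5 of 6.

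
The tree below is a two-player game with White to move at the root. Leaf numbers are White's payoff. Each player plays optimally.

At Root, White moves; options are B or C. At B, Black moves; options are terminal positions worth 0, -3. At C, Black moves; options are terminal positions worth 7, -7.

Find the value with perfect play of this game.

-3

B (Black): min(0, -3) = -3
C (Black): min(7, -7) = -7
Root (White): max(-3, -7) = -3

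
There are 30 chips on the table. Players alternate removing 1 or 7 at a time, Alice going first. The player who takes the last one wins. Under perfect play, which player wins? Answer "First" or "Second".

Second

Compute winning (W) and losing (L) positions by backward induction:
i:   0  1  2  3  4  5  6  7  8  9 10 11 12 13 14 15 16 17 18 19 20 21 22 23 24 25 26 27 28 29 30
     L  W  L  W  L  W  L  W  L  W  L  W  L  W  L  W  L  W  L  W  L  W  L  W  L  W  L  W  L  W  L
Position 30 is L, so the second player wins.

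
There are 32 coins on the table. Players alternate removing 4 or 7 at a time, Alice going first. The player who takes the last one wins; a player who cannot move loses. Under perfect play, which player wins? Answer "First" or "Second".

Compute winning (W) and losing (L) positions by backward induction:
i:   0  1  2  3  4  5  6  7  8  9 10 11 12 13 14 15 16 17 18 19 20 21 22 23 24 25 26 27 28 29 30 31 32
     L  L  L  L  W  W  W  W  W  W  W  L  L  L  L  W  W  W  W  W  W  W  L  L  L  L  W  W  W  W  W  W  W
Position 32 is W, so the first player wins.

First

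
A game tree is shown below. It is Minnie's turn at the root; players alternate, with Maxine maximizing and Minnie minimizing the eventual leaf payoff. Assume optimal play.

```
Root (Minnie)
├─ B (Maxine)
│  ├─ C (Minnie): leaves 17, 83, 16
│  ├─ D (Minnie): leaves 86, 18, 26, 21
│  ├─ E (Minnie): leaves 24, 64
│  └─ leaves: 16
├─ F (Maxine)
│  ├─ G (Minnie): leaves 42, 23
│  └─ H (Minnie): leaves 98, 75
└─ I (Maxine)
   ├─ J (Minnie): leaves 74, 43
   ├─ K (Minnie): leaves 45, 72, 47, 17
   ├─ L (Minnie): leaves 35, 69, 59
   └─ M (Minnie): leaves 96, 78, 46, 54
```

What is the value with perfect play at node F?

75

G: min(42, 23) = 23
H: min(98, 75) = 75
F: max(23, 75) = 75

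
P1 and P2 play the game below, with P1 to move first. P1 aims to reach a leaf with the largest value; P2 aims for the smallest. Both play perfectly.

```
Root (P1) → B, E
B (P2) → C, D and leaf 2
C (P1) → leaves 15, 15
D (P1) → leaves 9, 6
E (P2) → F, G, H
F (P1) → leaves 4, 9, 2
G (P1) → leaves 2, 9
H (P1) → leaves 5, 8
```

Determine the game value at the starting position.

8

C (P1): max(15, 15) = 15
D (P1): max(9, 6) = 9
B (P2): min(15, 9, 2) = 2
F (P1): max(4, 9, 2) = 9
G (P1): max(2, 9) = 9
H (P1): max(5, 8) = 8
E (P2): min(9, 9, 8) = 8
Root (P1): max(2, 8) = 8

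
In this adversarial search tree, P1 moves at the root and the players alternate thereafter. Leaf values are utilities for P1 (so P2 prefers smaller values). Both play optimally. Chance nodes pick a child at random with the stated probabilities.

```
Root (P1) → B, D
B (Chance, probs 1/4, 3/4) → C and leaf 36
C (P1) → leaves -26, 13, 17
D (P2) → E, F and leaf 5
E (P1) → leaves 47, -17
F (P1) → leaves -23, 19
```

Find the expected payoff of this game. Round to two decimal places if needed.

C (P1): max(-26, 13, 17) = 17
B (Chance): 1/4·17 + 3/4·36 = 31.25
E (P1): max(47, -17) = 47
F (P1): max(-23, 19) = 19
D (P2): min(47, 19, 5) = 5
Root (P1): max(31.25, 5) = 31.25

31.25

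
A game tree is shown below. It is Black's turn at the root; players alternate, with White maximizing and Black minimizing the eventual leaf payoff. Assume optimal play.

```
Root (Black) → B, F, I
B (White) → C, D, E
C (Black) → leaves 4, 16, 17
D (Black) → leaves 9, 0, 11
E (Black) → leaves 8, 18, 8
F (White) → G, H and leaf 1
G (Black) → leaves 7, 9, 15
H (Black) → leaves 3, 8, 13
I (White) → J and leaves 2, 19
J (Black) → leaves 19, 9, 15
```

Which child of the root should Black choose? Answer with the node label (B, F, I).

F

C (Black): min(4, 16, 17) = 4
D (Black): min(9, 0, 11) = 0
E (Black): min(8, 18, 8) = 8
B (White): max(4, 0, 8) = 8
G (Black): min(7, 9, 15) = 7
H (Black): min(3, 8, 13) = 3
F (White): max(7, 3, 1) = 7
J (Black): min(19, 9, 15) = 9
I (White): max(9, 2, 19) = 19
Root (Black): min(8, 7, 19) = 7
Black picks the child with the lowest value: F (value 7).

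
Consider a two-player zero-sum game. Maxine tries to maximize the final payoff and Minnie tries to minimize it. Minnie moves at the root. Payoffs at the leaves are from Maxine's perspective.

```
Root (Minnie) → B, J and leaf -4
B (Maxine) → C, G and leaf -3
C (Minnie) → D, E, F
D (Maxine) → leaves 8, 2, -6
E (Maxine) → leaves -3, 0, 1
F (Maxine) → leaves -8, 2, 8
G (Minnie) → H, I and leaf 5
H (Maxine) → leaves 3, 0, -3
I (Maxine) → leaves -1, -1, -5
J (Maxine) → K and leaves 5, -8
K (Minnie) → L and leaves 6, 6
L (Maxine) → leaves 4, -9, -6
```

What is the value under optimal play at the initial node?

D (Maxine): max(8, 2, -6) = 8
E (Maxine): max(-3, 0, 1) = 1
F (Maxine): max(-8, 2, 8) = 8
C (Minnie): min(8, 1, 8) = 1
H (Maxine): max(3, 0, -3) = 3
I (Maxine): max(-1, -1, -5) = -1
G (Minnie): min(3, -1, 5) = -1
B (Maxine): max(1, -1, -3) = 1
L (Maxine): max(4, -9, -6) = 4
K (Minnie): min(4, 6, 6) = 4
J (Maxine): max(4, 5, -8) = 5
Root (Minnie): min(1, 5, -4) = -4

-4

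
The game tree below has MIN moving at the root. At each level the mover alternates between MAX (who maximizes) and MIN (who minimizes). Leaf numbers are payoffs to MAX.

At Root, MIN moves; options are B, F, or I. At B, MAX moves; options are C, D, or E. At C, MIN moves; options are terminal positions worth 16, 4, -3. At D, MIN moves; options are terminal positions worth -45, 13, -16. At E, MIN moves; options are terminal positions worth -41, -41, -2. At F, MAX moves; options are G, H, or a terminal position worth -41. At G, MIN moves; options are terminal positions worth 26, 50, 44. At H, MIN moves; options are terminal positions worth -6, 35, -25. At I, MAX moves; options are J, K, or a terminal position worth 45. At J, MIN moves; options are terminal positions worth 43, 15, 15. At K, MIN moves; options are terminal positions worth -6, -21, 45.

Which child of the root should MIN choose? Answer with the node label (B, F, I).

C (MIN): min(16, 4, -3) = -3
D (MIN): min(-45, 13, -16) = -45
E (MIN): min(-41, -41, -2) = -41
B (MAX): max(-3, -45, -41) = -3
G (MIN): min(26, 50, 44) = 26
H (MIN): min(-6, 35, -25) = -25
F (MAX): max(26, -25, -41) = 26
J (MIN): min(43, 15, 15) = 15
K (MIN): min(-6, -21, 45) = -21
I (MAX): max(15, -21, 45) = 45
Root (MIN): min(-3, 26, 45) = -3
MIN picks the child with the lowest value: B (value -3).

B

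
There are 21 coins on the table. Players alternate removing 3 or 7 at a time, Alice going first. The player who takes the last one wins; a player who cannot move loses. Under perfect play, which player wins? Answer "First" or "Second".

i:   0  1  2  3  4  5  6  7  8  9 10 11 12 13 14 15 16 17 18 19 20 21
     L  L  L  W  W  W  L  W  W  W  L  L  L  W  W  W  L  W  W  W  L  L
Position 21 is L, so the second player wins.

Second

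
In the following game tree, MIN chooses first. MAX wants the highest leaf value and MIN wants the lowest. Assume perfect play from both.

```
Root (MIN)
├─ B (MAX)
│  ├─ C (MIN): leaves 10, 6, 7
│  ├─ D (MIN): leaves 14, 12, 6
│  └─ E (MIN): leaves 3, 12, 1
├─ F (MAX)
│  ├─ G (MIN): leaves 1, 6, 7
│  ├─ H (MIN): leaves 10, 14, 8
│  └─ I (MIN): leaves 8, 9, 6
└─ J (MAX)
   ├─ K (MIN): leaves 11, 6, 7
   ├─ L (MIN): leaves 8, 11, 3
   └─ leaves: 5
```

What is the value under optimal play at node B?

6

C: min(10, 6, 7) = 6
D: min(14, 12, 6) = 6
E: min(3, 12, 1) = 1
B: max(6, 6, 1) = 6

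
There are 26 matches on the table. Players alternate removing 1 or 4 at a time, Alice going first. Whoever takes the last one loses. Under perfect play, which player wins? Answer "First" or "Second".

Second

Positions where the player to move wins (W) vs loses (L):
i:   0  1  2  3  4  5  6  7  8  9 10 11 12 13 14 15 16 17 18 19 20 21 22 23 24 25 26
     W  L  W  L  W  W  L  W  L  W  W  L  W  L  W  W  L  W  L  W  W  L  W  L  W  W  L
Position 26 is L, so the second player wins.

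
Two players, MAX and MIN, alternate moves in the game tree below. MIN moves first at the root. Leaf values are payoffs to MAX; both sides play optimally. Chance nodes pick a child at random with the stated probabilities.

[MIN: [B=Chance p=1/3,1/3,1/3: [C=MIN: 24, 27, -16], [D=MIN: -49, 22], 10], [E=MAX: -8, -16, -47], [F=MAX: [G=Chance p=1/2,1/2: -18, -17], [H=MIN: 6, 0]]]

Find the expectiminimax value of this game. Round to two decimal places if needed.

C (MIN): min(24, 27, -16) = -16
D (MIN): min(-49, 22) = -49
B (Chance): 1/3·-16 + 1/3·-49 + 1/3·10 = -18.33
E (MAX): max(-8, -16, -47) = -8
G (Chance): 1/2·-18 + 1/2·-17 = -17.5
H (MIN): min(6, 0) = 0
F (MAX): max(-17.5, 0) = 0
Root (MIN): min(-18.33, -8, 0) = -18.33

-18.33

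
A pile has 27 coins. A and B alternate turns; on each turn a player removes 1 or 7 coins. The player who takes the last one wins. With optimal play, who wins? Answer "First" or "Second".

Compute winning (W) and losing (L) positions by backward induction:
i:   0  1  2  3  4  5  6  7  8  9 10 11 12 13 14 15 16 17 18 19 20 21 22 23 24 25 26 27
     L  W  L  W  L  W  L  W  L  W  L  W  L  W  L  W  L  W  L  W  L  W  L  W  L  W  L  W
Position 27 is W, so the first player wins.

First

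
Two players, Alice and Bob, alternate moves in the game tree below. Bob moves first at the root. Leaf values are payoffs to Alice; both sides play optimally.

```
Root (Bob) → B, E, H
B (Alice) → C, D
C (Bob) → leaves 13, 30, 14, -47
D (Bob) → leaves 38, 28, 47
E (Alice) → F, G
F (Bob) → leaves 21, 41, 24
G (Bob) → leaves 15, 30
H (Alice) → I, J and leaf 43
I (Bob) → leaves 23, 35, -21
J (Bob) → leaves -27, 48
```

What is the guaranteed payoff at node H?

43

I: min(23, 35, -21) = -21
J: min(-27, 48) = -27
H: max(-21, -27, 43) = 43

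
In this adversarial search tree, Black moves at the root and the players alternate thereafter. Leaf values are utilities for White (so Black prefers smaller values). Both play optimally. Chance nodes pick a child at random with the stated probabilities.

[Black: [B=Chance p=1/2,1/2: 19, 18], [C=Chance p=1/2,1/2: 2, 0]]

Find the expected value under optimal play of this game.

B (Chance): 1/2·19 + 1/2·18 = 18.5
C (Chance): 1/2·2 + 1/2·0 = 1
Root (Black): min(18.5, 1) = 1

1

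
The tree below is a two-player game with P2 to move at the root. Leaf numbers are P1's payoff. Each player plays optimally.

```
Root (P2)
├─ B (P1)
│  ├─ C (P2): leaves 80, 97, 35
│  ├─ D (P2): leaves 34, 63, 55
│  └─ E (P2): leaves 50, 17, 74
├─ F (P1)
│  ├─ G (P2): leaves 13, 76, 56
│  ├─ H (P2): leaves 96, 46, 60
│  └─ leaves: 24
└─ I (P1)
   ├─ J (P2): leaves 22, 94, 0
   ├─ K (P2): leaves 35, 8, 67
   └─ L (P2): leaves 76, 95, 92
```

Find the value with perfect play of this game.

C (P2): min(80, 97, 35) = 35
D (P2): min(34, 63, 55) = 34
E (P2): min(50, 17, 74) = 17
B (P1): max(35, 34, 17) = 35
G (P2): min(13, 76, 56) = 13
H (P2): min(96, 46, 60) = 46
F (P1): max(13, 46, 24) = 46
J (P2): min(22, 94, 0) = 0
K (P2): min(35, 8, 67) = 8
L (P2): min(76, 95, 92) = 76
I (P1): max(0, 8, 76) = 76
Root (P2): min(35, 46, 76) = 35

35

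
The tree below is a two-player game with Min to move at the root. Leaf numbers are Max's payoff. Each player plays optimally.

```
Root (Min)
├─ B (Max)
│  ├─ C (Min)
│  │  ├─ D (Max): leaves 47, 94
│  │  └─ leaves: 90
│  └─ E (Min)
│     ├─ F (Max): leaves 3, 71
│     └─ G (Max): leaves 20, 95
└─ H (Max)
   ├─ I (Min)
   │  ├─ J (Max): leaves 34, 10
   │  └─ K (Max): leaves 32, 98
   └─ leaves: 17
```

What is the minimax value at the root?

34

D (Max): max(47, 94) = 94
C (Min): min(94, 90) = 90
F (Max): max(3, 71) = 71
G (Max): max(20, 95) = 95
E (Min): min(71, 95) = 71
B (Max): max(90, 71) = 90
J (Max): max(34, 10) = 34
K (Max): max(32, 98) = 98
I (Min): min(34, 98) = 34
H (Max): max(34, 17) = 34
Root (Min): min(90, 34) = 34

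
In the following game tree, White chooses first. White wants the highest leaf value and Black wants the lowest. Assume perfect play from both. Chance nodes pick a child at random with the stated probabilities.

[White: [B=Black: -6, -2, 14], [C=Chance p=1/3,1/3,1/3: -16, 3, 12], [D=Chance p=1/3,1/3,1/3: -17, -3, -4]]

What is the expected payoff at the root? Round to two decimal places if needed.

B (Black): min(-6, -2, 14) = -6
C (Chance): 1/3·-16 + 1/3·3 + 1/3·12 = -0.33
D (Chance): 1/3·-17 + 1/3·-3 + 1/3·-4 = -8
Root (White): max(-6, -0.33, -8) = -0.33

-0.33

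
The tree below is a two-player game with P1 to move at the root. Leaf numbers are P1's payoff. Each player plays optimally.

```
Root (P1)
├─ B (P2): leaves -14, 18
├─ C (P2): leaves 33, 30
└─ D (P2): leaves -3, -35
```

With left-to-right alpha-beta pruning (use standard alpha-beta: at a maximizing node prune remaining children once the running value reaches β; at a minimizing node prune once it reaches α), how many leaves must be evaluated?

B [α=-∞,β=+∞]: v=-14
C [α=-14,β=+∞]: v=30
D [α=30,β=+∞]: v=-3 after child 1 ≤ α → α-cutoff, skip 1
Root [α=-∞,β=+∞]: v=30
Leaves evaluated: 5 of 6.

5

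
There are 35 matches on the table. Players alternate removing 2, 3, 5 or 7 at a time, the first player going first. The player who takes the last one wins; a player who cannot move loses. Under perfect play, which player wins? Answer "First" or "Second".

First

Mark each pile size as W (mover wins) or L (mover loses):
i:   0  1  2  3  4  5  6  7  8  9 10 11 12 13 14 15 16 17 18 19 20 21 22 23 24 25 26 27 28 29 30 31 32 33 34 35
     L  L  W  W  W  W  W  W  W  L  L  W  W  W  W  W  W  W  L  L  W  W  W  W  W  W  W  L  L  W  W  W  W  W  W  W
Position 35 is W, so the first player wins.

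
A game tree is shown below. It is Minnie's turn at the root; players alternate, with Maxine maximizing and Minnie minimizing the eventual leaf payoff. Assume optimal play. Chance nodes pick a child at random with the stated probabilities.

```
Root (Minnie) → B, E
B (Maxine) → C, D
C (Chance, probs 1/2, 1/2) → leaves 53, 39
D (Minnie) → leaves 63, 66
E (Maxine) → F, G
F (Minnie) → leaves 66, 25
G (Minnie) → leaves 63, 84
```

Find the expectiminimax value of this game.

C (Chance): 1/2·53 + 1/2·39 = 46
D (Minnie): min(63, 66) = 63
B (Maxine): max(46, 63) = 63
F (Minnie): min(66, 25) = 25
G (Minnie): min(63, 84) = 63
E (Maxine): max(25, 63) = 63
Root (Minnie): min(63, 63) = 63

63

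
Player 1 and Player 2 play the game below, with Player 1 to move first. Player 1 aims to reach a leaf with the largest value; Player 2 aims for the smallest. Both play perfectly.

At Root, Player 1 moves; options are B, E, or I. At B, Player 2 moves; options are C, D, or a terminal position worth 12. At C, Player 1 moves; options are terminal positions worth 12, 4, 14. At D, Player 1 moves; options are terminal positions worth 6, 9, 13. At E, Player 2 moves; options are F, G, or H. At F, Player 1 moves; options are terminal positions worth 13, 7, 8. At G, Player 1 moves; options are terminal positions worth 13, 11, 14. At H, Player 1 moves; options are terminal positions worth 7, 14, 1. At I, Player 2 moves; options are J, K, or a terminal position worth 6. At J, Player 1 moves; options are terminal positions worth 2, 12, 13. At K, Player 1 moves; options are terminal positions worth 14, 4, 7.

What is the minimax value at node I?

6

J: max(2, 12, 13) = 13
K: max(14, 4, 7) = 14
I: min(13, 14, 6) = 6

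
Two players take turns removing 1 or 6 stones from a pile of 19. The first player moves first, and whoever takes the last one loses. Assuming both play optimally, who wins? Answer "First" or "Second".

Compute winning (W) and losing (L) positions by backward induction:
i:   0  1  2  3  4  5  6  7  8  9 10 11 12 13 14 15 16 17 18 19
     W  L  W  L  W  L  W  W  L  W  L  W  L  W  W  L  W  L  W  L
Position 19 is L, so the second player wins.

Second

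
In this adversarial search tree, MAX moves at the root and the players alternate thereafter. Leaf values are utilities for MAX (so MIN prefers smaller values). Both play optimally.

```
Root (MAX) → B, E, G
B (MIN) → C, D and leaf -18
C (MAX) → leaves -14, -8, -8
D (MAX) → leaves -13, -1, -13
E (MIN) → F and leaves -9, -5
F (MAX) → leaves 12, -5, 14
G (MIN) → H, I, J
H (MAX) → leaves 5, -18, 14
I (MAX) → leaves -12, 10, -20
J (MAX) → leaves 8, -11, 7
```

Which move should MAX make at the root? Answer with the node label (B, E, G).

G

C (MAX): max(-14, -8, -8) = -8
D (MAX): max(-13, -1, -13) = -1
B (MIN): min(-8, -1, -18) = -18
F (MAX): max(12, -5, 14) = 14
E (MIN): min(14, -9, -5) = -9
H (MAX): max(5, -18, 14) = 14
I (MAX): max(-12, 10, -20) = 10
J (MAX): max(8, -11, 7) = 8
G (MIN): min(14, 10, 8) = 8
Root (MAX): max(-18, -9, 8) = 8
MAX picks the child with the highest value: G (value 8).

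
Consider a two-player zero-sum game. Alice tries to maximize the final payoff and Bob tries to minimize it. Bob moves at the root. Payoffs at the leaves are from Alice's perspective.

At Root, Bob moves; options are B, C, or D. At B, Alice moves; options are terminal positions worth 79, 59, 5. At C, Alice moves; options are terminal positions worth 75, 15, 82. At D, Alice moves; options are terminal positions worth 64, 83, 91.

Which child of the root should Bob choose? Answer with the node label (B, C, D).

B (Alice): max(79, 59, 5) = 79
C (Alice): max(75, 15, 82) = 82
D (Alice): max(64, 83, 91) = 91
Root (Bob): min(79, 82, 91) = 79
Bob picks the child with the lowest value: B (value 79).

B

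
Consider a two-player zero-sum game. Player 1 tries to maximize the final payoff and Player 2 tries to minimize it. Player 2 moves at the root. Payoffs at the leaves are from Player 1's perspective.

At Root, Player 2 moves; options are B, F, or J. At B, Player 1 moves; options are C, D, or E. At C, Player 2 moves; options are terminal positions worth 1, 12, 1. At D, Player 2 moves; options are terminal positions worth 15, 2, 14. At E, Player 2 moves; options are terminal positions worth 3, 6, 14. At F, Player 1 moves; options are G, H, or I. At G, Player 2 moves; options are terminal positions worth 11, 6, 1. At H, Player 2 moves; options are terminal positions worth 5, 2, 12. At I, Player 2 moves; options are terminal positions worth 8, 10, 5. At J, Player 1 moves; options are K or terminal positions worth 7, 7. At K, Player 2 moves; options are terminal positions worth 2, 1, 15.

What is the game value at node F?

G: min(11, 6, 1) = 1
H: min(5, 2, 12) = 2
I: min(8, 10, 5) = 5
F: max(1, 2, 5) = 5

5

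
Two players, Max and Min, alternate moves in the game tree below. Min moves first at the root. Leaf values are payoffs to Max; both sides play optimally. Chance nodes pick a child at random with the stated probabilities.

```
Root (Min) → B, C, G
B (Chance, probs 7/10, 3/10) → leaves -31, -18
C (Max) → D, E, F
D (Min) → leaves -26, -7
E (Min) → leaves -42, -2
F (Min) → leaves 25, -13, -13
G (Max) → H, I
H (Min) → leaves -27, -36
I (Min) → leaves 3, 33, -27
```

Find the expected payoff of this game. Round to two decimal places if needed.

-27.1

B (Chance): 7/10·-31 + 3/10·-18 = -27.1
D (Min): min(-26, -7) = -26
E (Min): min(-42, -2) = -42
F (Min): min(25, -13, -13) = -13
C (Max): max(-26, -42, -13) = -13
H (Min): min(-27, -36) = -36
I (Min): min(3, 33, -27) = -27
G (Max): max(-36, -27) = -27
Root (Min): min(-27.1, -13, -27) = -27.1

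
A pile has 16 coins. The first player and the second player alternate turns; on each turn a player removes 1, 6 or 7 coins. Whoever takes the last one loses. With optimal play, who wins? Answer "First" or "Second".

W/L table (W = player to move can force a win):
i:   0  1  2  3  4  5  6  7  8  9 10 11 12 13 14 15 16
     W  L  W  L  W  L  W  W  W  W  W  W  W  L  W  L  W
Position 16 is W, so the first player wins.

First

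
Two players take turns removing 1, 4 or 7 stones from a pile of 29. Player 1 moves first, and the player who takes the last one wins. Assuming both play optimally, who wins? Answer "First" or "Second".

Compute winning (W) and losing (L) positions by backward induction:
i:   0  1  2  3  4  5  6  7  8  9 10 11 12 13 14 15 16 17 18 19 20 21 22 23 24 25 26 27 28 29
     L  W  L  W  W  L  W  W  L  W  L  W  W  L  W  W  L  W  L  W  W  L  W  W  L  W  L  W  W  L
Position 29 is L, so the second player wins.

Second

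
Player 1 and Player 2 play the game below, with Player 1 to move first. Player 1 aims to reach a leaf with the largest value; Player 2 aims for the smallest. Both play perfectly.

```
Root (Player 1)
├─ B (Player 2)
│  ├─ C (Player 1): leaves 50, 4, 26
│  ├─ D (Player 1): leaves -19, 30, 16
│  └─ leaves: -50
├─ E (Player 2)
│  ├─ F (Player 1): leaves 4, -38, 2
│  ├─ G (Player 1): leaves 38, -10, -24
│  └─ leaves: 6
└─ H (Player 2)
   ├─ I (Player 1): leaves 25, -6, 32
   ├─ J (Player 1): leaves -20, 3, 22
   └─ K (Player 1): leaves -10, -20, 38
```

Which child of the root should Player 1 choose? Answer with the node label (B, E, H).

C (Player 1): max(50, 4, 26) = 50
D (Player 1): max(-19, 30, 16) = 30
B (Player 2): min(50, 30, -50) = -50
F (Player 1): max(4, -38, 2) = 4
G (Player 1): max(38, -10, -24) = 38
E (Player 2): min(4, 38, 6) = 4
I (Player 1): max(25, -6, 32) = 32
J (Player 1): max(-20, 3, 22) = 22
K (Player 1): max(-10, -20, 38) = 38
H (Player 2): min(32, 22, 38) = 22
Root (Player 1): max(-50, 4, 22) = 22
Player 1 picks the child with the highest value: H (value 22).

H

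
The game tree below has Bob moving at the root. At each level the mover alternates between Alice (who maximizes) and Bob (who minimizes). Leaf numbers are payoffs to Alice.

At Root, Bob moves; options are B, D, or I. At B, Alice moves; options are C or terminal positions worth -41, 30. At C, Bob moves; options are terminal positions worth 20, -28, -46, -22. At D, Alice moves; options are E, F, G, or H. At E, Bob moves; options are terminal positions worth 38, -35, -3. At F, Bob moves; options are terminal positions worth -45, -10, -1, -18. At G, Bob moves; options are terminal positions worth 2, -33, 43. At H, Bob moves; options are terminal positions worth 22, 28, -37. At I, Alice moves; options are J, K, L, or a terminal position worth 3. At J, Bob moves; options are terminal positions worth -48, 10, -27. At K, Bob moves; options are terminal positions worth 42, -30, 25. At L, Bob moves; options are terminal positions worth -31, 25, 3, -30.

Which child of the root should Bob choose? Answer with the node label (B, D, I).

C (Bob): min(20, -28, -46, -22) = -46
B (Alice): max(-46, -41, 30) = 30
E (Bob): min(38, -35, -3) = -35
F (Bob): min(-45, -10, -1, -18) = -45
G (Bob): min(2, -33, 43) = -33
H (Bob): min(22, 28, -37) = -37
D (Alice): max(-35, -45, -33, -37) = -33
J (Bob): min(-48, 10, -27) = -48
K (Bob): min(42, -30, 25) = -30
L (Bob): min(-31, 25, 3, -30) = -31
I (Alice): max(-48, -30, -31, 3) = 3
Root (Bob): min(30, -33, 3) = -33
Bob picks the child with the lowest value: D (value -33).

D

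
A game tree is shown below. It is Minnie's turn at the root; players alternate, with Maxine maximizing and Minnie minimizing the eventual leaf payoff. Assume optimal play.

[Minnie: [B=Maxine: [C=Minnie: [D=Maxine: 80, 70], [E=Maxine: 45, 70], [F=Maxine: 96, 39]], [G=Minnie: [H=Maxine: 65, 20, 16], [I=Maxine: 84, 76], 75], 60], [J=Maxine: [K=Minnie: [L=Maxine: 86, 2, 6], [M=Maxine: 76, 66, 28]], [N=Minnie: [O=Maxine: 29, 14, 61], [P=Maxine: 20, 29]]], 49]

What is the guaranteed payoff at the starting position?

49

D (Maxine): max(80, 70) = 80
E (Maxine): max(45, 70) = 70
F (Maxine): max(96, 39) = 96
C (Minnie): min(80, 70, 96) = 70
H (Maxine): max(65, 20, 16) = 65
I (Maxine): max(84, 76) = 84
G (Minnie): min(65, 84, 75) = 65
B (Maxine): max(70, 65, 60) = 70
L (Maxine): max(86, 2, 6) = 86
M (Maxine): max(76, 66, 28) = 76
K (Minnie): min(86, 76) = 76
O (Maxine): max(29, 14, 61) = 61
P (Maxine): max(20, 29) = 29
N (Minnie): min(61, 29) = 29
J (Maxine): max(76, 29) = 76
Root (Minnie): min(70, 76, 49) = 49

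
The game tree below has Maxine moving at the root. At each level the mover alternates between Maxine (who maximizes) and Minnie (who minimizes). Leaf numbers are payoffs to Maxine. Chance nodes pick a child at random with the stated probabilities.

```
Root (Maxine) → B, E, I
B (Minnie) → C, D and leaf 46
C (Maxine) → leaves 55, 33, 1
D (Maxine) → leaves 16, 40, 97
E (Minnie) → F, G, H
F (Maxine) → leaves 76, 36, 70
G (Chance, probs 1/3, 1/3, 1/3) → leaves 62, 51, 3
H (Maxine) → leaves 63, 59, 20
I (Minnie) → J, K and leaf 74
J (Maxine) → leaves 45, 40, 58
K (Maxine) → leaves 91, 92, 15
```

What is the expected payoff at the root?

C (Maxine): max(55, 33, 1) = 55
D (Maxine): max(16, 40, 97) = 97
B (Minnie): min(55, 97, 46) = 46
F (Maxine): max(76, 36, 70) = 76
G (Chance): 1/3·62 + 1/3·51 + 1/3·3 = 38.67
H (Maxine): max(63, 59, 20) = 63
E (Minnie): min(76, 38.67, 63) = 38.67
J (Maxine): max(45, 40, 58) = 58
K (Maxine): max(91, 92, 15) = 92
I (Minnie): min(58, 92, 74) = 58
Root (Maxine): max(46, 38.67, 58) = 58

58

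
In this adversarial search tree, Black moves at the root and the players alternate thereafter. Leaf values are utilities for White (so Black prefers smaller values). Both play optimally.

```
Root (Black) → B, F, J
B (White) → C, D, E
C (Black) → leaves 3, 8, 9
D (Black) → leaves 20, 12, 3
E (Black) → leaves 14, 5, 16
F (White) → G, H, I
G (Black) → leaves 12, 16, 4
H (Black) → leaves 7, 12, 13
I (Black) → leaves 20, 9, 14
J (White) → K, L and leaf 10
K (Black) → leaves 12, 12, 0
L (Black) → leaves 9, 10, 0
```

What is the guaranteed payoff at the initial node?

5

C (Black): min(3, 8, 9) = 3
D (Black): min(20, 12, 3) = 3
E (Black): min(14, 5, 16) = 5
B (White): max(3, 3, 5) = 5
G (Black): min(12, 16, 4) = 4
H (Black): min(7, 12, 13) = 7
I (Black): min(20, 9, 14) = 9
F (White): max(4, 7, 9) = 9
K (Black): min(12, 12, 0) = 0
L (Black): min(9, 10, 0) = 0
J (White): max(0, 0, 10) = 10
Root (Black): min(5, 9, 10) = 5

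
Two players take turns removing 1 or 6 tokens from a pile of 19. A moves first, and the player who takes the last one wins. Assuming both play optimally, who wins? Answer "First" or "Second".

First

Positions where the player to move wins (W) vs loses (L):
i:   0  1  2  3  4  5  6  7  8  9 10 11 12 13 14 15 16 17 18 19
     L  W  L  W  L  W  W  L  W  L  W  L  W  W  L  W  L  W  L  W
Position 19 is W, so the first player wins.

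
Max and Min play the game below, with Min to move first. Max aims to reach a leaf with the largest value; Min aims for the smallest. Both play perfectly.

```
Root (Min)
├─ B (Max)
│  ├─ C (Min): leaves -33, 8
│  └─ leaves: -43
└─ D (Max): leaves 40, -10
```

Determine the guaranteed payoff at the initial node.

-33

C (Min): min(-33, 8) = -33
B (Max): max(-33, -43) = -33
D (Max): max(40, -10) = 40
Root (Min): min(-33, 40) = -33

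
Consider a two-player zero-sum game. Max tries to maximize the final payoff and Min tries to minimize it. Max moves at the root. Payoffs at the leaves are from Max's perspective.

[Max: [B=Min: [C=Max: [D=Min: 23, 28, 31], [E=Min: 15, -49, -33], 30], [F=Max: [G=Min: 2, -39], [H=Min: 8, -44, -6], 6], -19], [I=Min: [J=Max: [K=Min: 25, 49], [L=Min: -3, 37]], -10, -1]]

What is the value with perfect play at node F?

G: min(2, -39) = -39
H: min(8, -44, -6) = -44
F: max(-39, -44, 6) = 6

6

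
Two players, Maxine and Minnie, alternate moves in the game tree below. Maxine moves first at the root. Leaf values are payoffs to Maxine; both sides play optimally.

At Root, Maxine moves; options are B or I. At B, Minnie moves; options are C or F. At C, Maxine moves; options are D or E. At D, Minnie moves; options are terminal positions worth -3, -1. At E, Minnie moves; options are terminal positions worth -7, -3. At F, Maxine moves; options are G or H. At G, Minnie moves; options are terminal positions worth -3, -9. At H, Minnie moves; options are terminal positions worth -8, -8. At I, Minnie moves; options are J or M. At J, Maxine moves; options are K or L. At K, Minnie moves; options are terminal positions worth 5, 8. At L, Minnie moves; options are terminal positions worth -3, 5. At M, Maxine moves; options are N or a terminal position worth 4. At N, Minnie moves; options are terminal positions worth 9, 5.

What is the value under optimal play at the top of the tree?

5

D (Minnie): min(-3, -1) = -3
E (Minnie): min(-7, -3) = -7
C (Maxine): max(-3, -7) = -3
G (Minnie): min(-3, -9) = -9
H (Minnie): min(-8, -8) = -8
F (Maxine): max(-9, -8) = -8
B (Minnie): min(-3, -8) = -8
K (Minnie): min(5, 8) = 5
L (Minnie): min(-3, 5) = -3
J (Maxine): max(5, -3) = 5
N (Minnie): min(9, 5) = 5
M (Maxine): max(5, 4) = 5
I (Minnie): min(5, 5) = 5
Root (Maxine): max(-8, 5) = 5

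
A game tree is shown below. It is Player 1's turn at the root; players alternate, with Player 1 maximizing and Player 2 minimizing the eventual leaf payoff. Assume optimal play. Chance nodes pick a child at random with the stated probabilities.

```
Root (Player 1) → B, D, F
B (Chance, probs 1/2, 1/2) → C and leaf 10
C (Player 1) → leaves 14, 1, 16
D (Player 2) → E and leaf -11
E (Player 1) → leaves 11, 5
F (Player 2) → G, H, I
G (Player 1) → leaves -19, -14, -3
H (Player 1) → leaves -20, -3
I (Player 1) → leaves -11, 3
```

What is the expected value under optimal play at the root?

13

C (Player 1): max(14, 1, 16) = 16
B (Chance): 1/2·16 + 1/2·10 = 13
E (Player 1): max(11, 5) = 11
D (Player 2): min(11, -11) = -11
G (Player 1): max(-19, -14, -3) = -3
H (Player 1): max(-20, -3) = -3
I (Player 1): max(-11, 3) = 3
F (Player 2): min(-3, -3, 3) = -3
Root (Player 1): max(13, -11, -3) = 13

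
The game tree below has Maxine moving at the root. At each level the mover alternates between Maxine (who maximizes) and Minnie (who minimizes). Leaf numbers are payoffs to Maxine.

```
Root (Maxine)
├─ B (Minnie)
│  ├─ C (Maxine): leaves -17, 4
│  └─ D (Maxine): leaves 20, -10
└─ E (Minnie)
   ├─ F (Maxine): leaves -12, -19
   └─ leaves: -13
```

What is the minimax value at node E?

-13

F: max(-12, -19) = -12
E: min(-12, -13) = -13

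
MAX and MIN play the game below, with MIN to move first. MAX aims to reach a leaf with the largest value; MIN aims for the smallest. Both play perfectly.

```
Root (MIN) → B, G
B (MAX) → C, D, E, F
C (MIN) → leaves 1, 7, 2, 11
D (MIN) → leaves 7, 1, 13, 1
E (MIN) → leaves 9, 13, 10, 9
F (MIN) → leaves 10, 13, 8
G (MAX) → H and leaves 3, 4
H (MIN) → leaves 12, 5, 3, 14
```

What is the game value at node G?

H: min(12, 5, 3, 14) = 3
G: max(3, 3, 4) = 4

4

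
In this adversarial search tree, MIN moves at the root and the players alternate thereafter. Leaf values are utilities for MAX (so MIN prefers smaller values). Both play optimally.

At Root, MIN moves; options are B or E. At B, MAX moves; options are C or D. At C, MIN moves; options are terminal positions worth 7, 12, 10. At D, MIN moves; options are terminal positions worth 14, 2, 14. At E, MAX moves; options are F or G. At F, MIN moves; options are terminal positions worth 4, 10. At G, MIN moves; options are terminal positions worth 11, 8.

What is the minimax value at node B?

C: min(7, 12, 10) = 7
D: min(14, 2, 14) = 2
B: max(7, 2) = 7

7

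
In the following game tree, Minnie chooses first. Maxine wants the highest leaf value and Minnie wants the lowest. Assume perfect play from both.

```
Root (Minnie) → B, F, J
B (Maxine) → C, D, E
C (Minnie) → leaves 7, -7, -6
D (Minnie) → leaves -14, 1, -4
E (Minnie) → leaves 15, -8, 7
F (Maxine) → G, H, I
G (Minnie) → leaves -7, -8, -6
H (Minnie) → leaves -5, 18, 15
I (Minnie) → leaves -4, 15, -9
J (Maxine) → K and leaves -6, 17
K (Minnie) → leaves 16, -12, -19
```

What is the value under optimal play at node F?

G: min(-7, -8, -6) = -8
H: min(-5, 18, 15) = -5
I: min(-4, 15, -9) = -9
F: max(-8, -5, -9) = -5

-5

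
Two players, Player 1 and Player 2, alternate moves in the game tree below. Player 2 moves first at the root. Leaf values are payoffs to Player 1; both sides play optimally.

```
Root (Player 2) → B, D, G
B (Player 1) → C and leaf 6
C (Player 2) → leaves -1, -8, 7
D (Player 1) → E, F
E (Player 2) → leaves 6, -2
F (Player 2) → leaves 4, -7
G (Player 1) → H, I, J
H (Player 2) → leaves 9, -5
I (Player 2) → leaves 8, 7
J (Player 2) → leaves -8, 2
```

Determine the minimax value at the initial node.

-2

C (Player 2): min(-1, -8, 7) = -8
B (Player 1): max(-8, 6) = 6
E (Player 2): min(6, -2) = -2
F (Player 2): min(4, -7) = -7
D (Player 1): max(-2, -7) = -2
H (Player 2): min(9, -5) = -5
I (Player 2): min(8, 7) = 7
J (Player 2): min(-8, 2) = -8
G (Player 1): max(-5, 7, -8) = 7
Root (Player 2): min(6, -2, 7) = -2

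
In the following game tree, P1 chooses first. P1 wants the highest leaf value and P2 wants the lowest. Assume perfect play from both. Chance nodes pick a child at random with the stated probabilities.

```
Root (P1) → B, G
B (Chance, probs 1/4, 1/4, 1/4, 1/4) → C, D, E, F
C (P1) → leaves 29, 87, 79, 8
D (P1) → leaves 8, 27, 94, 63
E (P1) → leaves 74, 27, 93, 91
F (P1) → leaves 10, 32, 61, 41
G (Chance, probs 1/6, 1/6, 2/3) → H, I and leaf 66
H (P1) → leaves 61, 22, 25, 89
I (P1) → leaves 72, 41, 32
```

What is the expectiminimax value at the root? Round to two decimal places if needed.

C (P1): max(29, 87, 79, 8) = 87
D (P1): max(8, 27, 94, 63) = 94
E (P1): max(74, 27, 93, 91) = 93
F (P1): max(10, 32, 61, 41) = 61
B (Chance): 1/4·87 + 1/4·94 + 1/4·93 + 1/4·61 = 83.75
H (P1): max(61, 22, 25, 89) = 89
I (P1): max(72, 41, 32) = 72
G (Chance): 1/6·89 + 1/6·72 + 2/3·66 = 70.83
Root (P1): max(83.75, 70.83) = 83.75

83.75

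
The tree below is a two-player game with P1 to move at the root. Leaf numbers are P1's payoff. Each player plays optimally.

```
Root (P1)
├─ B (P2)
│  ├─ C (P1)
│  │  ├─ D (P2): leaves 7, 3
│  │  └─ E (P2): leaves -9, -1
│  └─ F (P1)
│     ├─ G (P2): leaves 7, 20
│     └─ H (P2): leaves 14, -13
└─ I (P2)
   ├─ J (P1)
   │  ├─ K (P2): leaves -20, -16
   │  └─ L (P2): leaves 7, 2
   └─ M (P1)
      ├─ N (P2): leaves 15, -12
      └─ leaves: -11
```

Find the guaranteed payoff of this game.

3

D (P2): min(7, 3) = 3
E (P2): min(-9, -1) = -9
C (P1): max(3, -9) = 3
G (P2): min(7, 20) = 7
H (P2): min(14, -13) = -13
F (P1): max(7, -13) = 7
B (P2): min(3, 7) = 3
K (P2): min(-20, -16) = -20
L (P2): min(7, 2) = 2
J (P1): max(-20, 2) = 2
N (P2): min(15, -12) = -12
M (P1): max(-12, -11) = -11
I (P2): min(2, -11) = -11
Root (P1): max(3, -11) = 3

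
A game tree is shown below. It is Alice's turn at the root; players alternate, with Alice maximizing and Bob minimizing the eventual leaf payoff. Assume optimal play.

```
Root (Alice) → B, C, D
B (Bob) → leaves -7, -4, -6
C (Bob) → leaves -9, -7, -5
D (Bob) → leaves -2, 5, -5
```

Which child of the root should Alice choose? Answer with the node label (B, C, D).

B (Bob): min(-7, -4, -6) = -7
C (Bob): min(-9, -7, -5) = -9
D (Bob): min(-2, 5, -5) = -5
Root (Alice): max(-7, -9, -5) = -5
Alice picks the child with the highest value: D (value -5).

D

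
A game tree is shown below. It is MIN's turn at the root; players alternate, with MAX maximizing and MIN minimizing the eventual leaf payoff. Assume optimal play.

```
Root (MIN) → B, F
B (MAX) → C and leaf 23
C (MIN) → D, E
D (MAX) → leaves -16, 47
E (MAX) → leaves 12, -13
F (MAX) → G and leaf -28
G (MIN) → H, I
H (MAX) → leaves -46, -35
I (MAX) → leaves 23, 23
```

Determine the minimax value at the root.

D (MAX): max(-16, 47) = 47
E (MAX): max(12, -13) = 12
C (MIN): min(47, 12) = 12
B (MAX): max(12, 23) = 23
H (MAX): max(-46, -35) = -35
I (MAX): max(23, 23) = 23
G (MIN): min(-35, 23) = -35
F (MAX): max(-35, -28) = -28
Root (MIN): min(23, -28) = -28

-28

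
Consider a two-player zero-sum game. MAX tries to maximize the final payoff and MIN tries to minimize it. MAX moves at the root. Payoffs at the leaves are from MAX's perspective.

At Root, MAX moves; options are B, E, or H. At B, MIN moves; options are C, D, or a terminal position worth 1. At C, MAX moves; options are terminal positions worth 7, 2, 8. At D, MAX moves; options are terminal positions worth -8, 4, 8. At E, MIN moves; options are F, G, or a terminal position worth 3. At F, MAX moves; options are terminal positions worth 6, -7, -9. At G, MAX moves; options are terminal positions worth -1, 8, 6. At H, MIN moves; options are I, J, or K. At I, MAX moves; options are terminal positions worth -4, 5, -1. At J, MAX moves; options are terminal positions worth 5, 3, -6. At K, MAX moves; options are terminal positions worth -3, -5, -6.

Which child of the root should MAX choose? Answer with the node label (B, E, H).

C (MAX): max(7, 2, 8) = 8
D (MAX): max(-8, 4, 8) = 8
B (MIN): min(8, 8, 1) = 1
F (MAX): max(6, -7, -9) = 6
G (MAX): max(-1, 8, 6) = 8
E (MIN): min(6, 8, 3) = 3
I (MAX): max(-4, 5, -1) = 5
J (MAX): max(5, 3, -6) = 5
K (MAX): max(-3, -5, -6) = -3
H (MIN): min(5, 5, -3) = -3
Root (MAX): max(1, 3, -3) = 3
MAX picks the child with the highest value: E (value 3).

E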